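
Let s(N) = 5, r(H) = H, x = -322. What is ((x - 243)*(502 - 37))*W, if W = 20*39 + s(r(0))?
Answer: -206239125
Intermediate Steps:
W = 785 (W = 20*39 + 5 = 780 + 5 = 785)
((x - 243)*(502 - 37))*W = ((-322 - 243)*(502 - 37))*785 = -565*465*785 = -262725*785 = -206239125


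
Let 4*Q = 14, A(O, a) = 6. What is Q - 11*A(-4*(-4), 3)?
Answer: -125/2 ≈ -62.500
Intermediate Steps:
Q = 7/2 (Q = (1/4)*14 = 7/2 ≈ 3.5000)
Q - 11*A(-4*(-4), 3) = 7/2 - 11*6 = 7/2 - 66 = -125/2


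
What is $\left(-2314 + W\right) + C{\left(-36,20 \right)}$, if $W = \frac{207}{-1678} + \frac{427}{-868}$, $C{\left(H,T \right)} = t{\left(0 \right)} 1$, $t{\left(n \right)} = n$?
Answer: $- \frac{240803317}{104036} \approx -2314.6$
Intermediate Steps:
$C{\left(H,T \right)} = 0$ ($C{\left(H,T \right)} = 0 \cdot 1 = 0$)
$W = - \frac{64013}{104036}$ ($W = 207 \left(- \frac{1}{1678}\right) + 427 \left(- \frac{1}{868}\right) = - \frac{207}{1678} - \frac{61}{124} = - \frac{64013}{104036} \approx -0.6153$)
$\left(-2314 + W\right) + C{\left(-36,20 \right)} = \left(-2314 - \frac{64013}{104036}\right) + 0 = - \frac{240803317}{104036} + 0 = - \frac{240803317}{104036}$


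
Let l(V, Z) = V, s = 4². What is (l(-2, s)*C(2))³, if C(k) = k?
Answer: -64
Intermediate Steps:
s = 16
(l(-2, s)*C(2))³ = (-2*2)³ = (-4)³ = -64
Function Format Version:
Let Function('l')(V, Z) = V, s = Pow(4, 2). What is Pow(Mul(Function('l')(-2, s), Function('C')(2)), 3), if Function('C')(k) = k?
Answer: -64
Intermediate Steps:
s = 16
Pow(Mul(Function('l')(-2, s), Function('C')(2)), 3) = Pow(Mul(-2, 2), 3) = Pow(-4, 3) = -64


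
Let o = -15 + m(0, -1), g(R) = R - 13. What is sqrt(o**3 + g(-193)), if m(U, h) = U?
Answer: I*sqrt(3581) ≈ 59.841*I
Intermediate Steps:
g(R) = -13 + R
o = -15 (o = -15 + 0 = -15)
sqrt(o**3 + g(-193)) = sqrt((-15)**3 + (-13 - 193)) = sqrt(-3375 - 206) = sqrt(-3581) = I*sqrt(3581)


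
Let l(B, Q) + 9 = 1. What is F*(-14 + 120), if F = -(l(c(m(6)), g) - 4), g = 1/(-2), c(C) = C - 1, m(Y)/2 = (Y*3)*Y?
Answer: 1272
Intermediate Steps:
m(Y) = 6*Y**2 (m(Y) = 2*((Y*3)*Y) = 2*((3*Y)*Y) = 2*(3*Y**2) = 6*Y**2)
c(C) = -1 + C
g = -1/2 ≈ -0.50000
l(B, Q) = -8 (l(B, Q) = -9 + 1 = -8)
F = 12 (F = -(-8 - 4) = -1*(-12) = 12)
F*(-14 + 120) = 12*(-14 + 120) = 12*106 = 1272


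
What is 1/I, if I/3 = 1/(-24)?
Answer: -8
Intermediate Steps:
I = -⅛ (I = 3/(-24) = 3*(-1/24) = -⅛ ≈ -0.12500)
1/I = 1/(-⅛) = -8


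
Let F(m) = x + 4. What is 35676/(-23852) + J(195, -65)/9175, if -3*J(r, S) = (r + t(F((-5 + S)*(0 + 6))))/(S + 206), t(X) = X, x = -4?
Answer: -2307734984/1542836805 ≈ -1.4958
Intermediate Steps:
F(m) = 0 (F(m) = -4 + 4 = 0)
J(r, S) = -r/(3*(206 + S)) (J(r, S) = -(r + 0)/(3*(S + 206)) = -r/(3*(206 + S)))
35676/(-23852) + J(195, -65)/9175 = 35676/(-23852) - 1*195/(618 + 3*(-65))/9175 = 35676*(-1/23852) - 1*195/(618 - 195)*(1/9175) = -8919/5963 - 1*195/423*(1/9175) = -8919/5963 - 1*195*1/423*(1/9175) = -8919/5963 - 65/141*1/9175 = -8919/5963 - 13/258735 = -2307734984/1542836805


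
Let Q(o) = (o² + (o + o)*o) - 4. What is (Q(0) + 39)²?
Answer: 1225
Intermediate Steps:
Q(o) = -4 + 3*o² (Q(o) = (o² + (2*o)*o) - 4 = (o² + 2*o²) - 4 = 3*o² - 4 = -4 + 3*o²)
(Q(0) + 39)² = ((-4 + 3*0²) + 39)² = ((-4 + 3*0) + 39)² = ((-4 + 0) + 39)² = (-4 + 39)² = 35² = 1225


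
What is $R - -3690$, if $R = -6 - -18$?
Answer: $3702$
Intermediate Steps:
$R = 12$ ($R = -6 + 18 = 12$)
$R - -3690 = 12 - -3690 = 12 + 3690 = 3702$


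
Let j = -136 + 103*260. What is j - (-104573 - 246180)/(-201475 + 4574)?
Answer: 5245879491/196901 ≈ 26642.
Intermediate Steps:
j = 26644 (j = -136 + 26780 = 26644)
j - (-104573 - 246180)/(-201475 + 4574) = 26644 - (-104573 - 246180)/(-201475 + 4574) = 26644 - (-350753)/(-196901) = 26644 - (-350753)*(-1)/196901 = 26644 - 1*350753/196901 = 26644 - 350753/196901 = 5245879491/196901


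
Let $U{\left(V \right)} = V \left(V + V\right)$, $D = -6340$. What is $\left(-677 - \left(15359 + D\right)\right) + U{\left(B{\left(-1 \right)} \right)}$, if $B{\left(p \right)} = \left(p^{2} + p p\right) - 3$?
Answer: $-9694$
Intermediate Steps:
$B{\left(p \right)} = -3 + 2 p^{2}$ ($B{\left(p \right)} = \left(p^{2} + p^{2}\right) - 3 = 2 p^{2} - 3 = -3 + 2 p^{2}$)
$U{\left(V \right)} = 2 V^{2}$ ($U{\left(V \right)} = V 2 V = 2 V^{2}$)
$\left(-677 - \left(15359 + D\right)\right) + U{\left(B{\left(-1 \right)} \right)} = \left(-677 - 9019\right) + 2 \left(-3 + 2 \left(-1\right)^{2}\right)^{2} = \left(-677 + \left(-15359 + 6340\right)\right) + 2 \left(-3 + 2 \cdot 1\right)^{2} = \left(-677 - 9019\right) + 2 \left(-3 + 2\right)^{2} = -9696 + 2 \left(-1\right)^{2} = -9696 + 2 \cdot 1 = -9696 + 2 = -9694$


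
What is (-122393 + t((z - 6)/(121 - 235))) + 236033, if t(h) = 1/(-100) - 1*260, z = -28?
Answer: 11337999/100 ≈ 1.1338e+5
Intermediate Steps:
t(h) = -26001/100 (t(h) = -1/100 - 260 = -26001/100)
(-122393 + t((z - 6)/(121 - 235))) + 236033 = (-122393 - 26001/100) + 236033 = -12265301/100 + 236033 = 11337999/100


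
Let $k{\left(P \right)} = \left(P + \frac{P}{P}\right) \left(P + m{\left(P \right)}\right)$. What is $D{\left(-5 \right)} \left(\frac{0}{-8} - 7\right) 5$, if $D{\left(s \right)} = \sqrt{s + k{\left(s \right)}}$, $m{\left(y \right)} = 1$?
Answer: $- 35 \sqrt{11} \approx -116.08$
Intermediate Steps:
$k{\left(P \right)} = \left(1 + P\right)^{2}$ ($k{\left(P \right)} = \left(P + \frac{P}{P}\right) \left(P + 1\right) = \left(P + 1\right) \left(1 + P\right) = \left(1 + P\right) \left(1 + P\right) = \left(1 + P\right)^{2}$)
$D{\left(s \right)} = \sqrt{1 + s^{2} + 3 s}$ ($D{\left(s \right)} = \sqrt{s + \left(1 + s^{2} + 2 s\right)} = \sqrt{1 + s^{2} + 3 s}$)
$D{\left(-5 \right)} \left(\frac{0}{-8} - 7\right) 5 = \sqrt{1 + \left(-5\right)^{2} + 3 \left(-5\right)} \left(\frac{0}{-8} - 7\right) 5 = \sqrt{1 + 25 - 15} \left(0 \left(- \frac{1}{8}\right) - 7\right) 5 = \sqrt{11} \left(0 - 7\right) 5 = \sqrt{11} \left(-7\right) 5 = - 7 \sqrt{11} \cdot 5 = - 35 \sqrt{11}$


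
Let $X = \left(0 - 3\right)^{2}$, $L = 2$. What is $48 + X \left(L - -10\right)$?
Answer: $156$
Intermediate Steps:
$X = 9$ ($X = \left(-3\right)^{2} = 9$)
$48 + X \left(L - -10\right) = 48 + 9 \left(2 - -10\right) = 48 + 9 \left(2 + 10\right) = 48 + 9 \cdot 12 = 48 + 108 = 156$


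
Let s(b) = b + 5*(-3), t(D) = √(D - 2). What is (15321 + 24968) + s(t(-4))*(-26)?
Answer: 40679 - 26*I*√6 ≈ 40679.0 - 63.687*I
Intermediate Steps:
t(D) = √(-2 + D)
s(b) = -15 + b (s(b) = b - 15 = -15 + b)
(15321 + 24968) + s(t(-4))*(-26) = (15321 + 24968) + (-15 + √(-2 - 4))*(-26) = 40289 + (-15 + √(-6))*(-26) = 40289 + (-15 + I*√6)*(-26) = 40289 + (390 - 26*I*√6) = 40679 - 26*I*√6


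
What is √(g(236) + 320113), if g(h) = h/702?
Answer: √4382031459/117 ≈ 565.79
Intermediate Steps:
g(h) = h/702 (g(h) = h*(1/702) = h/702)
√(g(236) + 320113) = √((1/702)*236 + 320113) = √(118/351 + 320113) = √(112359781/351) = √4382031459/117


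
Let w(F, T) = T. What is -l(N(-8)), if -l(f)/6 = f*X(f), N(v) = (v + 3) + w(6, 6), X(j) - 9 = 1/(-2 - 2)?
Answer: 105/2 ≈ 52.500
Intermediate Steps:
X(j) = 35/4 (X(j) = 9 + 1/(-2 - 2) = 9 + 1/(-4) = 9 - 1/4 = 35/4)
N(v) = 9 + v (N(v) = (v + 3) + 6 = (3 + v) + 6 = 9 + v)
l(f) = -105*f/2 (l(f) = -6*f*35/4 = -105*f/2)
-l(N(-8)) = -(-105)*(9 - 8)/2 = -(-105)/2 = -1*(-105/2) = 105/2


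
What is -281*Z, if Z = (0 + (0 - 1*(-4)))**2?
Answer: -4496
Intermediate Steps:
Z = 16 (Z = (0 + (0 + 4))**2 = (0 + 4)**2 = 4**2 = 16)
-281*Z = -281*16 = -4496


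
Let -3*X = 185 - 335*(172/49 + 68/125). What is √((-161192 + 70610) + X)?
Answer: I*√994355193/105 ≈ 300.32*I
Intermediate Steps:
X = 1437119/3675 (X = -(185 - 335*(172/49 + 68/125))/3 = -(185 - 335*24832/6125)/3 = -(185 - 1663744/1225)/3 = -⅓*(-1437119/1225) = 1437119/3675 ≈ 391.05)
√((-161192 + 70610) + X) = √((-161192 + 70610) + 1437119/3675) = √(-90582 + 1437119/3675) = √(-331451731/3675) = I*√994355193/105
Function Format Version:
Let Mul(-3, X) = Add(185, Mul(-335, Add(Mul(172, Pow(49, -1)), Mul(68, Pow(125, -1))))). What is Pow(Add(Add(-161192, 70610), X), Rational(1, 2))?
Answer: Mul(Rational(1, 105), I, Pow(994355193, Rational(1, 2))) ≈ Mul(300.32, I)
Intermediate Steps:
X = Rational(1437119, 3675) (X = Mul(Rational(-1, 3), Add(185, Mul(-335, Add(Mul(172, Pow(49, -1)), Mul(68, Pow(125, -1)))))) = Mul(Rational(-1, 3), Add(185, Mul(-335, Add(Mul(172, Rational(1, 49)), Mul(68, Rational(1, 125)))))) = Mul(Rational(-1, 3), Add(185, Mul(-335, Add(Rational(172, 49), Rational(68, 125))))) = Mul(Rational(-1, 3), Add(185, Mul(-335, Rational(24832, 6125)))) = Mul(Rational(-1, 3), Add(185, Rational(-1663744, 1225))) = Mul(Rational(-1, 3), Rational(-1437119, 1225)) = Rational(1437119, 3675) ≈ 391.05)
Pow(Add(Add(-161192, 70610), X), Rational(1, 2)) = Pow(Add(Add(-161192, 70610), Rational(1437119, 3675)), Rational(1, 2)) = Pow(Add(-90582, Rational(1437119, 3675)), Rational(1, 2)) = Pow(Rational(-331451731, 3675), Rational(1, 2)) = Mul(Rational(1, 105), I, Pow(994355193, Rational(1, 2)))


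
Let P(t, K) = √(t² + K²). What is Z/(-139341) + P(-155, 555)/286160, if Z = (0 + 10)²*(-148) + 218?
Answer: 14582/139341 + √13282/57232 ≈ 0.10666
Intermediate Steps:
P(t, K) = √(K² + t²)
Z = -14582 (Z = 10²*(-148) + 218 = 100*(-148) + 218 = -14800 + 218 = -14582)
Z/(-139341) + P(-155, 555)/286160 = -14582/(-139341) + √(555² + (-155)²)/286160 = -14582*(-1/139341) + √(308025 + 24025)*(1/286160) = 14582/139341 + √332050*(1/286160) = 14582/139341 + (5*√13282)*(1/286160) = 14582/139341 + √13282/57232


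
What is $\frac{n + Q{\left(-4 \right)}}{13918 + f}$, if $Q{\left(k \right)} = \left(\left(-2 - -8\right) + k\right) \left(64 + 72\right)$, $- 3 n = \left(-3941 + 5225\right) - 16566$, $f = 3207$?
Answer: $\frac{5366}{17125} \approx 0.31334$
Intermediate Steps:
$n = 5094$ ($n = - \frac{\left(-3941 + 5225\right) - 16566}{3} = - \frac{1284 - 16566}{3} = \left(- \frac{1}{3}\right) \left(-15282\right) = 5094$)
$Q{\left(k \right)} = 816 + 136 k$ ($Q{\left(k \right)} = \left(\left(-2 + 8\right) + k\right) 136 = \left(6 + k\right) 136 = 816 + 136 k$)
$\frac{n + Q{\left(-4 \right)}}{13918 + f} = \frac{5094 + \left(816 + 136 \left(-4\right)\right)}{13918 + 3207} = \frac{5094 + \left(816 - 544\right)}{17125} = \left(5094 + 272\right) \frac{1}{17125} = 5366 \cdot \frac{1}{17125} = \frac{5366}{17125}$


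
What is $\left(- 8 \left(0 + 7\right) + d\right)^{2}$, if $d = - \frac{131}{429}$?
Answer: $\frac{583464025}{184041} \approx 3170.3$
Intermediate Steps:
$d = - \frac{131}{429}$ ($d = \left(-131\right) \frac{1}{429} = - \frac{131}{429} \approx -0.30536$)
$\left(- 8 \left(0 + 7\right) + d\right)^{2} = \left(- 8 \left(0 + 7\right) - \frac{131}{429}\right)^{2} = \left(\left(-8\right) 7 - \frac{131}{429}\right)^{2} = \left(-56 - \frac{131}{429}\right)^{2} = \left(- \frac{24155}{429}\right)^{2} = \frac{583464025}{184041}$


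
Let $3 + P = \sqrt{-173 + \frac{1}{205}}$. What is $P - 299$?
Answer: $-302 + \frac{2 i \sqrt{1817530}}{205} \approx -302.0 + 13.153 i$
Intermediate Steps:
$P = -3 + \frac{2 i \sqrt{1817530}}{205}$ ($P = -3 + \sqrt{-173 + \frac{1}{205}} = -3 + \sqrt{- \frac{35464}{205}} = -3 + \frac{2 i \sqrt{1817530}}{205} \approx -3.0 + 13.153 i$)
$P - 299 = \left(-3 + \frac{2 i \sqrt{1817530}}{205}\right) - 299 = -302 + \frac{2 i \sqrt{1817530}}{205}$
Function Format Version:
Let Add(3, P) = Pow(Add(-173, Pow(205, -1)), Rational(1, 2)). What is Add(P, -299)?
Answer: Add(-302, Mul(Rational(2, 205), I, Pow(1817530, Rational(1, 2)))) ≈ Add(-302.00, Mul(13.153, I))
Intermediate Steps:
P = Add(-3, Mul(Rational(2, 205), I, Pow(1817530, Rational(1, 2)))) (P = Add(-3, Pow(Add(-173, Pow(205, -1)), Rational(1, 2))) = Add(-3, Pow(Add(-173, Rational(1, 205)), Rational(1, 2))) = Add(-3, Pow(Rational(-35464, 205), Rational(1, 2))) = Add(-3, Mul(Rational(2, 205), I, Pow(1817530, Rational(1, 2)))) ≈ Add(-3.0000, Mul(13.153, I)))
Add(P, -299) = Add(Add(-3, Mul(Rational(2, 205), I, Pow(1817530, Rational(1, 2)))), -299) = Add(-302, Mul(Rational(2, 205), I, Pow(1817530, Rational(1, 2))))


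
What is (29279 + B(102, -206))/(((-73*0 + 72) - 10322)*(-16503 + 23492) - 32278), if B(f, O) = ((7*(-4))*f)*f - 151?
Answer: 32773/8958691 ≈ 0.0036582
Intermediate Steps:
B(f, O) = -151 - 28*f² (B(f, O) = (-28*f)*f - 151 = -28*f² - 151 = -151 - 28*f²)
(29279 + B(102, -206))/(((-73*0 + 72) - 10322)*(-16503 + 23492) - 32278) = (29279 + (-151 - 28*102²))/(((-73*0 + 72) - 10322)*(-16503 + 23492) - 32278) = (29279 + (-151 - 28*10404))/(((0 + 72) - 10322)*6989 - 32278) = (29279 + (-151 - 291312))/((72 - 10322)*6989 - 32278) = (29279 - 291463)/(-10250*6989 - 32278) = -262184/(-71637250 - 32278) = -262184/(-71669528) = -262184*(-1/71669528) = 32773/8958691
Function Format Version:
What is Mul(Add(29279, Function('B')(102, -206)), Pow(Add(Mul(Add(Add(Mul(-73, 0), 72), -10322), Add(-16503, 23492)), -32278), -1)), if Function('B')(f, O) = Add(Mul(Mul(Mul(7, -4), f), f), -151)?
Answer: Rational(32773, 8958691) ≈ 0.0036582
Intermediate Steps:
Function('B')(f, O) = Add(-151, Mul(-28, Pow(f, 2))) (Function('B')(f, O) = Add(Mul(Mul(-28, f), f), -151) = Add(Mul(-28, Pow(f, 2)), -151) = Add(-151, Mul(-28, Pow(f, 2))))
Mul(Add(29279, Function('B')(102, -206)), Pow(Add(Mul(Add(Add(Mul(-73, 0), 72), -10322), Add(-16503, 23492)), -32278), -1)) = Mul(Add(29279, Add(-151, Mul(-28, Pow(102, 2)))), Pow(Add(Mul(Add(Add(Mul(-73, 0), 72), -10322), Add(-16503, 23492)), -32278), -1)) = Mul(Add(29279, Add(-151, Mul(-28, 10404))), Pow(Add(Mul(Add(Add(0, 72), -10322), 6989), -32278), -1)) = Mul(Add(29279, Add(-151, -291312)), Pow(Add(Mul(Add(72, -10322), 6989), -32278), -1)) = Mul(Add(29279, -291463), Pow(Add(Mul(-10250, 6989), -32278), -1)) = Mul(-262184, Pow(Add(-71637250, -32278), -1)) = Mul(-262184, Pow(-71669528, -1)) = Mul(-262184, Rational(-1, 71669528)) = Rational(32773, 8958691)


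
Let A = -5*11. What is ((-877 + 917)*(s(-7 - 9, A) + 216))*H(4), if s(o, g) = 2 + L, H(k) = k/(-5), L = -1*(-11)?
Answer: -7328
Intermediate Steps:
L = 11
H(k) = -k/5 (H(k) = k*(-⅕) = -k/5)
A = -55
s(o, g) = 13 (s(o, g) = 2 + 11 = 13)
((-877 + 917)*(s(-7 - 9, A) + 216))*H(4) = ((-877 + 917)*(13 + 216))*(-⅕*4) = (40*229)*(-⅘) = 9160*(-⅘) = -7328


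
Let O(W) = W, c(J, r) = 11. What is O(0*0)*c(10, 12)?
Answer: 0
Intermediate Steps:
O(0*0)*c(10, 12) = (0*0)*11 = 0*11 = 0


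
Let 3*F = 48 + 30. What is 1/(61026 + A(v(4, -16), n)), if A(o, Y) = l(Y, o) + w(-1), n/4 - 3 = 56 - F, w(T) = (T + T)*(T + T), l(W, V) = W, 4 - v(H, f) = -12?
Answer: 1/61162 ≈ 1.6350e-5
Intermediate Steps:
v(H, f) = 16 (v(H, f) = 4 - 1*(-12) = 4 + 12 = 16)
F = 26 (F = (48 + 30)/3 = (1/3)*78 = 26)
w(T) = 4*T**2 (w(T) = (2*T)*(2*T) = 4*T**2)
n = 132 (n = 12 + 4*(56 - 1*26) = 12 + 4*(56 - 26) = 12 + 4*30 = 12 + 120 = 132)
A(o, Y) = 4 + Y (A(o, Y) = Y + 4*(-1)**2 = Y + 4*1 = Y + 4 = 4 + Y)
1/(61026 + A(v(4, -16), n)) = 1/(61026 + (4 + 132)) = 1/(61026 + 136) = 1/61162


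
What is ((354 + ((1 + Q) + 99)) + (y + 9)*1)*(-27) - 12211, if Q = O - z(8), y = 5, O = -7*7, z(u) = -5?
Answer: -23659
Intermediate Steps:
O = -49
Q = -44 (Q = -49 - 1*(-5) = -49 + 5 = -44)
((354 + ((1 + Q) + 99)) + (y + 9)*1)*(-27) - 12211 = ((354 + ((1 - 44) + 99)) + (5 + 9)*1)*(-27) - 12211 = ((354 + (-43 + 99)) + 14*1)*(-27) - 12211 = ((354 + 56) + 14)*(-27) - 12211 = (410 + 14)*(-27) - 12211 = 424*(-27) - 12211 = -11448 - 12211 = -23659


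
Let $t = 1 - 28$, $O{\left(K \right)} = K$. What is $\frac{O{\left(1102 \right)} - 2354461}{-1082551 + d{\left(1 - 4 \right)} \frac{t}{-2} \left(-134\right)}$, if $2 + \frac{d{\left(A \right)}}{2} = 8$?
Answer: $\frac{2353359}{1104259} \approx 2.1312$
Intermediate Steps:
$d{\left(A \right)} = 12$ ($d{\left(A \right)} = -4 + 2 \cdot 8 = -4 + 16 = 12$)
$t = -27$ ($t = 1 - 28 = -27$)
$\frac{O{\left(1102 \right)} - 2354461}{-1082551 + d{\left(1 - 4 \right)} \frac{t}{-2} \left(-134\right)} = \frac{1102 - 2354461}{-1082551 + 12 \left(- \frac{27}{-2}\right) \left(-134\right)} = - \frac{2353359}{-1082551 + 12 \left(\left(-27\right) \left(- \frac{1}{2}\right)\right) \left(-134\right)} = - \frac{2353359}{-1082551 + 12 \cdot \frac{27}{2} \left(-134\right)} = - \frac{2353359}{-1082551 + 162 \left(-134\right)} = - \frac{2353359}{-1082551 - 21708} = - \frac{2353359}{-1104259} = \left(-2353359\right) \left(- \frac{1}{1104259}\right) = \frac{2353359}{1104259}$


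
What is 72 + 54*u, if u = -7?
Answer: -306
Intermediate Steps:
72 + 54*u = 72 + 54*(-7) = 72 - 378 = -306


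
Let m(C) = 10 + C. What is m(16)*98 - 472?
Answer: 2076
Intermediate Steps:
m(16)*98 - 472 = (10 + 16)*98 - 472 = 26*98 - 472 = 2548 - 472 = 2076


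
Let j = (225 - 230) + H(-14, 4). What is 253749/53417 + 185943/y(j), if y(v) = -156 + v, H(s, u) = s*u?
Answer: -1411064814/1655927 ≈ -852.13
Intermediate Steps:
j = -61 (j = (225 - 230) - 14*4 = -5 - 56 = -61)
253749/53417 + 185943/y(j) = 253749/53417 + 185943/(-156 - 61) = 253749*(1/53417) + 185943/(-217) = 253749/53417 + 185943*(-1/217) = 253749/53417 - 185943/217 = -1411064814/1655927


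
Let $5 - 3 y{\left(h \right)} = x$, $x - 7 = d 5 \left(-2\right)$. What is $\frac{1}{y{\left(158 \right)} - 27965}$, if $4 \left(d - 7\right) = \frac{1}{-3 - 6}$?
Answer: $- \frac{54}{1508891} \approx -3.5788 \cdot 10^{-5}$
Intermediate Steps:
$d = \frac{251}{36}$ ($d = 7 + \frac{1}{4 \left(-3 - 6\right)} = 7 + \frac{1}{4 \left(-9\right)} = 7 + \frac{1}{4} \left(- \frac{1}{9}\right) = 7 - \frac{1}{36} = \frac{251}{36} \approx 6.9722$)
$x = - \frac{1129}{18}$ ($x = 7 + \frac{251}{36} \cdot 5 \left(-2\right) = 7 + \frac{1255}{36} \left(-2\right) = 7 - \frac{1255}{18} = - \frac{1129}{18} \approx -62.722$)
$y{\left(h \right)} = \frac{1219}{54}$ ($y{\left(h \right)} = \frac{5}{3} - - \frac{1129}{54} = \frac{5}{3} + \frac{1129}{54} = \frac{1219}{54}$)
$\frac{1}{y{\left(158 \right)} - 27965} = \frac{1}{\frac{1219}{54} - 27965} = \frac{1}{- \frac{1508891}{54}} = - \frac{54}{1508891}$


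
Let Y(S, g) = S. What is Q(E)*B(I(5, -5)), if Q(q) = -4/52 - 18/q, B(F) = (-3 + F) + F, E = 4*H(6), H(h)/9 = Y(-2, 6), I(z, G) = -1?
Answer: -45/52 ≈ -0.86539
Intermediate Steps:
H(h) = -18 (H(h) = 9*(-2) = -18)
E = -72 (E = 4*(-18) = -72)
B(F) = -3 + 2*F
Q(q) = -1/13 - 18/q (Q(q) = -4*1/52 - 18/q = -1/13 - 18/q)
Q(E)*B(I(5, -5)) = ((1/13)*(-234 - 1*(-72))/(-72))*(-3 + 2*(-1)) = ((1/13)*(-1/72)*(-234 + 72))*(-3 - 2) = ((1/13)*(-1/72)*(-162))*(-5) = (9/52)*(-5) = -45/52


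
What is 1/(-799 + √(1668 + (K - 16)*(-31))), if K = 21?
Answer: -47/37464 - √1513/636888 ≈ -0.0013156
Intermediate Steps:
1/(-799 + √(1668 + (K - 16)*(-31))) = 1/(-799 + √(1668 + (21 - 16)*(-31))) = 1/(-799 + √(1668 + 5*(-31))) = 1/(-799 + √(1668 - 155)) = 1/(-799 + √1513)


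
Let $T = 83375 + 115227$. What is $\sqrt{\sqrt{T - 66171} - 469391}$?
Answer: $\sqrt{-469391 + \sqrt{132431}} \approx 684.86 i$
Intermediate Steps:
$T = 198602$
$\sqrt{\sqrt{T - 66171} - 469391} = \sqrt{\sqrt{198602 - 66171} - 469391} = \sqrt{\sqrt{132431} - 469391} = \sqrt{-469391 + \sqrt{132431}}$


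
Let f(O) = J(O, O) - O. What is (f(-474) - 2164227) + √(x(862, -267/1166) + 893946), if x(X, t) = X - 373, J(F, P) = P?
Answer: -2164227 + √894435 ≈ -2.1633e+6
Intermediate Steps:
x(X, t) = -373 + X
f(O) = 0 (f(O) = O - O = 0)
(f(-474) - 2164227) + √(x(862, -267/1166) + 893946) = (0 - 2164227) + √((-373 + 862) + 893946) = -2164227 + √(489 + 893946) = -2164227 + √894435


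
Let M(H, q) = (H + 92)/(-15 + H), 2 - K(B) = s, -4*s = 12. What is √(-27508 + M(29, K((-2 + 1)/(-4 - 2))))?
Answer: I*√5389874/14 ≈ 165.83*I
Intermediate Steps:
s = -3 (s = -¼*12 = -3)
K(B) = 5 (K(B) = 2 - 1*(-3) = 2 + 3 = 5)
M(H, q) = (92 + H)/(-15 + H)
√(-27508 + M(29, K((-2 + 1)/(-4 - 2)))) = √(-27508 + (92 + 29)/(-15 + 29)) = √(-27508 + 121/14) = √(-384991/14) = I*√5389874/14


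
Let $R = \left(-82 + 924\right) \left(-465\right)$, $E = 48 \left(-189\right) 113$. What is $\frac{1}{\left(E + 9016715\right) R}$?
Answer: $- \frac{1}{3128942925870} \approx -3.196 \cdot 10^{-13}$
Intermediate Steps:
$E = -1025136$ ($E = \left(-9072\right) 113 = -1025136$)
$R = -391530$ ($R = 842 \left(-465\right) = -391530$)
$\frac{1}{\left(E + 9016715\right) R} = \frac{1}{\left(-1025136 + 9016715\right) \left(-391530\right)} = \frac{1}{7991579} \left(- \frac{1}{391530}\right) = - \frac{1}{3128942925870}$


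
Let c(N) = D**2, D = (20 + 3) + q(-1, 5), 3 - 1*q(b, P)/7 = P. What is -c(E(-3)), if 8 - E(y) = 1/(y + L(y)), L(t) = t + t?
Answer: -81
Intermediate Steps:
q(b, P) = 21 - 7*P
L(t) = 2*t
E(y) = 8 - 1/(3*y) (E(y) = 8 - 1/(y + 2*y) = 8 - 1/(3*y))
D = 9 (D = (20 + 3) + (21 - 7*5) = 23 + (21 - 35) = 23 - 14 = 9)
c(N) = 81 (c(N) = 9**2 = 81)
-c(E(-3)) = -1*81 = -81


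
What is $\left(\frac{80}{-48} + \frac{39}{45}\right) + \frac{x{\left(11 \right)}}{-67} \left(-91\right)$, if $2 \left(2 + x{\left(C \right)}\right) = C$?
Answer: $\frac{2649}{670} \approx 3.9537$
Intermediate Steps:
$x{\left(C \right)} = -2 + \frac{C}{2}$
$\left(\frac{80}{-48} + \frac{39}{45}\right) + \frac{x{\left(11 \right)}}{-67} \left(-91\right) = \left(\frac{80}{-48} + \frac{39}{45}\right) + \frac{-2 + \frac{1}{2} \cdot 11}{-67} \left(-91\right) = \left(80 \left(- \frac{1}{48}\right) + 39 \cdot \frac{1}{45}\right) + \left(-2 + \frac{11}{2}\right) \left(- \frac{1}{67}\right) \left(-91\right) = \left(- \frac{5}{3} + \frac{13}{15}\right) + \frac{7}{2} \left(- \frac{1}{67}\right) \left(-91\right) = - \frac{4}{5} - - \frac{637}{134} = - \frac{4}{5} + \frac{637}{134} = \frac{2649}{670}$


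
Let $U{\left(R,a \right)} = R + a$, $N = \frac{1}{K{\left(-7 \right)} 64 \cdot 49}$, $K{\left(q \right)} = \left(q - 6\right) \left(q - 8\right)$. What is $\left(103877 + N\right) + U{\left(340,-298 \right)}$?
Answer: $\frac{63548546881}{611520} \approx 1.0392 \cdot 10^{5}$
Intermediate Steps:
$K{\left(q \right)} = \left(-8 + q\right) \left(-6 + q\right)$ ($K{\left(q \right)} = \left(-6 + q\right) \left(-8 + q\right) = \left(-8 + q\right) \left(-6 + q\right)$)
$N = \frac{1}{611520}$ ($N = \frac{1}{\left(48 + \left(-7\right)^{2} - -98\right) 64 \cdot 49} = \frac{1}{\left(48 + 49 + 98\right) 64 \cdot 49} = \frac{1}{195 \cdot 64 \cdot 49} = \frac{1}{12480 \cdot 49} = \frac{1}{611520} \approx 1.6353 \cdot 10^{-6}$)
$\left(103877 + N\right) + U{\left(340,-298 \right)} = \left(103877 + \frac{1}{611520}\right) + \left(340 - 298\right) = \frac{63522863041}{611520} + 42 = \frac{63548546881}{611520}$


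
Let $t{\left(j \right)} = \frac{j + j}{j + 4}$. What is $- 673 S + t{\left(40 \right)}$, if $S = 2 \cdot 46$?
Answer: $- \frac{681056}{11} \approx -61914.0$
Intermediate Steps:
$S = 92$
$t{\left(j \right)} = \frac{2 j}{4 + j}$
$- 673 S + t{\left(40 \right)} = \left(-673\right) 92 + 2 \cdot 40 \frac{1}{4 + 40} = -61916 + 2 \cdot 40 \cdot \frac{1}{44} = -61916 + \frac{20}{11} = - \frac{681056}{11}$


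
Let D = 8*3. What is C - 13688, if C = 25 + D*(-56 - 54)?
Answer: -16303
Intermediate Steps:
D = 24
C = -2615 (C = 25 + 24*(-56 - 54) = 25 + 24*(-110) = 25 - 2640 = -2615)
C - 13688 = -2615 - 13688 = -16303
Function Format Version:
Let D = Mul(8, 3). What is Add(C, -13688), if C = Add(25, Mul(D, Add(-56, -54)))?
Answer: -16303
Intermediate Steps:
D = 24
C = -2615 (C = Add(25, Mul(24, Add(-56, -54))) = Add(25, Mul(24, -110)) = Add(25, -2640) = -2615)
Add(C, -13688) = Add(-2615, -13688) = -16303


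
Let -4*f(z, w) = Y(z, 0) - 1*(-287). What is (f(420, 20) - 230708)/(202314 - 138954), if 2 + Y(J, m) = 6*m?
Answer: -923117/253440 ≈ -3.6423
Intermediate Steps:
Y(J, m) = -2 + 6*m
f(z, w) = -285/4 (f(z, w) = -((-2 + 6*0) - 1*(-287))/4 = -((-2 + 0) + 287)/4 = -(-2 + 287)/4 = -¼*285 = -285/4)
(f(420, 20) - 230708)/(202314 - 138954) = (-285/4 - 230708)/(202314 - 138954) = -923117/4/63360 = -923117/4*1/63360 = -923117/253440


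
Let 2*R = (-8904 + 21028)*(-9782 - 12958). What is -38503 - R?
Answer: 137811377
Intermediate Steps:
R = -137849880 (R = ((-8904 + 21028)*(-9782 - 12958))/2 = (12124*(-22740))/2 = (1/2)*(-275699760) = -137849880)
-38503 - R = -38503 - 1*(-137849880) = -38503 + 137849880 = 137811377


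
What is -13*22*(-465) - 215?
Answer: 132775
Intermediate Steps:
-13*22*(-465) - 215 = -286*(-465) - 215 = 132990 - 215 = 132775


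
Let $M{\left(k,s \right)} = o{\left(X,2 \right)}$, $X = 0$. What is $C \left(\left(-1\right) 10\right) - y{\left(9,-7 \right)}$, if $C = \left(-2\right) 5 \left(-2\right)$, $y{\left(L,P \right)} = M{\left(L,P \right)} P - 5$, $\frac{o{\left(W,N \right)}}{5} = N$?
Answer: $-125$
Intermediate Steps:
$o{\left(W,N \right)} = 5 N$
$M{\left(k,s \right)} = 10$ ($M{\left(k,s \right)} = 5 \cdot 2 = 10$)
$y{\left(L,P \right)} = -5 + 10 P$ ($y{\left(L,P \right)} = 10 P - 5 = -5 + 10 P$)
$C = 20$ ($C = \left(-10\right) \left(-2\right) = 20$)
$C \left(\left(-1\right) 10\right) - y{\left(9,-7 \right)} = 20 \left(\left(-1\right) 10\right) - \left(-5 + 10 \left(-7\right)\right) = 20 \left(-10\right) - \left(-5 - 70\right) = -200 - -75 = -200 + 75 = -125$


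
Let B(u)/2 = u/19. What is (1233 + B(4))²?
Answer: 549199225/361 ≈ 1.5213e+6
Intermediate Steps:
B(u) = 2*u/19 (B(u) = 2*(u/19) = 2*u/19)
(1233 + B(4))² = (1233 + (2/19)*4)² = (1233 + 8/19)² = (23435/19)² = 549199225/361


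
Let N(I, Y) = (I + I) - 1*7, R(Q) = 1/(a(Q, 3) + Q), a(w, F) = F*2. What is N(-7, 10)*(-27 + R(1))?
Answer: 564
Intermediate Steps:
a(w, F) = 2*F
R(Q) = 1/(6 + Q) (R(Q) = 1/(2*3 + Q) = 1/(6 + Q))
N(I, Y) = -7 + 2*I (N(I, Y) = 2*I - 7 = -7 + 2*I)
N(-7, 10)*(-27 + R(1)) = (-7 + 2*(-7))*(-27 + 1/(6 + 1)) = (-7 - 14)*(-27 + 1/7) = -21*(-27 + ⅐) = -21*(-188/7) = 564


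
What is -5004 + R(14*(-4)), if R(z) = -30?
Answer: -5034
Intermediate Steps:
-5004 + R(14*(-4)) = -5004 - 30 = -5034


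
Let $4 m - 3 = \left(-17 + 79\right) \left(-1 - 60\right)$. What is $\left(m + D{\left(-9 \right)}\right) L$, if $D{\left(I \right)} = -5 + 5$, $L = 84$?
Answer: $-79359$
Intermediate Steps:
$m = - \frac{3779}{4}$ ($m = \frac{3}{4} + \frac{\left(-17 + 79\right) \left(-1 - 60\right)}{4} = \frac{3}{4} + \frac{62 \left(-61\right)}{4} = \frac{3}{4} + \frac{1}{4} \left(-3782\right) = \frac{3}{4} - \frac{1891}{2} = - \frac{3779}{4} \approx -944.75$)
$D{\left(I \right)} = 0$
$\left(m + D{\left(-9 \right)}\right) L = \left(- \frac{3779}{4} + 0\right) 84 = \left(- \frac{3779}{4}\right) 84 = -79359$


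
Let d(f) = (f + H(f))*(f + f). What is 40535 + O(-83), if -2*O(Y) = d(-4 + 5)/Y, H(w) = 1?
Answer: 3364407/83 ≈ 40535.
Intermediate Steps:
d(f) = 2*f*(1 + f) (d(f) = (f + 1)*(f + f) = (1 + f)*(2*f) = 2*f*(1 + f))
O(Y) = -2/Y (O(Y) = -2*(-4 + 5)*(1 + (-4 + 5))/(2*Y) = -2*1*(1 + 1)/(2*Y) = -2*1*2/(2*Y) = -2/Y)
40535 + O(-83) = 40535 - 2/(-83) = 40535 - 2*(-1/83) = 40535 + 2/83 = 3364407/83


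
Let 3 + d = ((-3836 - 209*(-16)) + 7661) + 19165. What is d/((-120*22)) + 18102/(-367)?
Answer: -19150919/322960 ≈ -59.298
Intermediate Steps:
d = 26331 (d = -3 + (((-3836 - 209*(-16)) + 7661) + 19165) = -3 + (((-3836 + 3344) + 7661) + 19165) = -3 + ((-492 + 7661) + 19165) = -3 + (7169 + 19165) = -3 + 26334 = 26331)
d/((-120*22)) + 18102/(-367) = 26331/((-120*22)) + 18102/(-367) = 26331/(-2640) + 18102*(-1/367) = 26331*(-1/2640) - 18102/367 = -8777/880 - 18102/367 = -19150919/322960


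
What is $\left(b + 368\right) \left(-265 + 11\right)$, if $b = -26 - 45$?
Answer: $-75438$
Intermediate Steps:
$b = -71$ ($b = -26 - 45 = -71$)
$\left(b + 368\right) \left(-265 + 11\right) = \left(-71 + 368\right) \left(-265 + 11\right) = 297 \left(-254\right) = -75438$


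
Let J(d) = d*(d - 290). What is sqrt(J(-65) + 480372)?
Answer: sqrt(503447) ≈ 709.54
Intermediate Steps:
J(d) = d*(-290 + d)
sqrt(J(-65) + 480372) = sqrt(-65*(-290 - 65) + 480372) = sqrt(-65*(-355) + 480372) = sqrt(23075 + 480372) = sqrt(503447)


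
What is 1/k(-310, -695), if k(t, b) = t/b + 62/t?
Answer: 695/171 ≈ 4.0643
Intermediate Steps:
k(t, b) = 62/t + t/b
1/k(-310, -695) = 1/(62/(-310) - 310/(-695)) = 1/(62*(-1/310) - 310*(-1/695)) = 1/(-⅕ + 62/139) = 1/(171/695) = 695/171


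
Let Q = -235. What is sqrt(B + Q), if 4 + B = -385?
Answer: 4*I*sqrt(39) ≈ 24.98*I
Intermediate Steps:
B = -389 (B = -4 - 385 = -389)
sqrt(B + Q) = sqrt(-389 - 235) = sqrt(-624) = 4*I*sqrt(39)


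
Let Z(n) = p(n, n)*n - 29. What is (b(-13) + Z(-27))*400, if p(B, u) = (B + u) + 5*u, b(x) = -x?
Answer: 2034800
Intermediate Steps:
p(B, u) = B + 6*u
Z(n) = -29 + 7*n**2 (Z(n) = (n + 6*n)*n - 29 = (7*n)*n - 29 = 7*n**2 - 29 = -29 + 7*n**2)
(b(-13) + Z(-27))*400 = (-1*(-13) + (-29 + 7*(-27)**2))*400 = (13 + (-29 + 7*729))*400 = (13 + (-29 + 5103))*400 = (13 + 5074)*400 = 5087*400 = 2034800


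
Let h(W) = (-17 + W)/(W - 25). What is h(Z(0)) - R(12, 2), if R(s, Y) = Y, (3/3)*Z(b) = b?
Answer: -33/25 ≈ -1.3200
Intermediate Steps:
Z(b) = b
h(W) = (-17 + W)/(-25 + W)
h(Z(0)) - R(12, 2) = (-17 + 0)/(-25 + 0) - 1*2 = -17/(-25) - 2 = -1/25*(-17) - 2 = 17/25 - 2 = -33/25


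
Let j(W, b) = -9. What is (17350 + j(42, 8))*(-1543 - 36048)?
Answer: -651865531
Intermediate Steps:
(17350 + j(42, 8))*(-1543 - 36048) = (17350 - 9)*(-1543 - 36048) = 17341*(-37591) = -651865531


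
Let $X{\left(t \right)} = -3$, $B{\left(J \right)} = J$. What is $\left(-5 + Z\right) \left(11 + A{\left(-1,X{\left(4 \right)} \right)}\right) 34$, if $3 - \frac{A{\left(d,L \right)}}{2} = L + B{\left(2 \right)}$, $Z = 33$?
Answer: $18088$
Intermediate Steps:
$A{\left(d,L \right)} = 2 - 2 L$ ($A{\left(d,L \right)} = 6 - 2 \left(L + 2\right) = 6 - 2 \left(2 + L\right) = 6 - \left(4 + 2 L\right) = 2 - 2 L$)
$\left(-5 + Z\right) \left(11 + A{\left(-1,X{\left(4 \right)} \right)}\right) 34 = \left(-5 + 33\right) \left(11 + \left(2 - -6\right)\right) 34 = 28 \left(11 + \left(2 + 6\right)\right) 34 = 28 \left(11 + 8\right) 34 = 28 \cdot 19 \cdot 34 = 532 \cdot 34 = 18088$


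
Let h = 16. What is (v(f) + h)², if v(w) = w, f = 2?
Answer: 324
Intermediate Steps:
(v(f) + h)² = (2 + 16)² = 18² = 324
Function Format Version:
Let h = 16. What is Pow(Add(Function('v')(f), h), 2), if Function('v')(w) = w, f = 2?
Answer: 324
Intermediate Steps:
Pow(Add(Function('v')(f), h), 2) = Pow(Add(2, 16), 2) = Pow(18, 2) = 324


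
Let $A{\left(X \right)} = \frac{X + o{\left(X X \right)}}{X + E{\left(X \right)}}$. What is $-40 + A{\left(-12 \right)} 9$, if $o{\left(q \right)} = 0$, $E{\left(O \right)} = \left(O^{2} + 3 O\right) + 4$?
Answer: $- \frac{1027}{25} \approx -41.08$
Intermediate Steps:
$E{\left(O \right)} = 4 + O^{2} + 3 O$
$A{\left(X \right)} = \frac{X}{4 + X^{2} + 4 X}$ ($A{\left(X \right)} = \frac{X + 0}{X + \left(4 + X^{2} + 3 X\right)} = \frac{X}{4 + X^{2} + 4 X}$)
$-40 + A{\left(-12 \right)} 9 = -40 + - \frac{12}{4 + \left(-12\right)^{2} + 4 \left(-12\right)} 9 = -40 + - \frac{12}{4 + 144 - 48} \cdot 9 = -40 + - \frac{12}{100} \cdot 9 = -40 + \left(-12\right) \frac{1}{100} \cdot 9 = -40 - \frac{27}{25} = - \frac{1027}{25}$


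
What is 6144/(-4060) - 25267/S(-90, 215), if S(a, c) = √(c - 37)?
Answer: -1536/1015 - 25267*√178/178 ≈ -1895.4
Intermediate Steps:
S(a, c) = √(-37 + c)
6144/(-4060) - 25267/S(-90, 215) = 6144/(-4060) - 25267/√(-37 + 215) = 6144*(-1/4060) - 25267*√178/178 = -1536/1015 - 25267*√178/178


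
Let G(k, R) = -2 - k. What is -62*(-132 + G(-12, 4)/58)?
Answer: 237026/29 ≈ 8173.3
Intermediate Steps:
-62*(-132 + G(-12, 4)/58) = -62*(-132 + (-2 - 1*(-12))/58) = -62*(-132 + (-2 + 12)*(1/58)) = -62*(-132 + 10*(1/58)) = -62*(-132 + 5/29) = -62*(-3823/29) = 237026/29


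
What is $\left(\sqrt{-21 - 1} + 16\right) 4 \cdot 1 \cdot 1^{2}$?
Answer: $64 + 4 i \sqrt{22} \approx 64.0 + 18.762 i$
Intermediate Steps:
$\left(\sqrt{-21 - 1} + 16\right) 4 \cdot 1 \cdot 1^{2} = \left(\sqrt{-22} + 16\right) 4 \cdot 1 = \left(i \sqrt{22} + 16\right) 4 = \left(16 + i \sqrt{22}\right) 4 = 64 + 4 i \sqrt{22}$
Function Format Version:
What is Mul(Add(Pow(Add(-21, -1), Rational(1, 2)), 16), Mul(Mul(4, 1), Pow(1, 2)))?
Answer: Add(64, Mul(4, I, Pow(22, Rational(1, 2)))) ≈ Add(64.000, Mul(18.762, I))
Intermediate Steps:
Mul(Add(Pow(Add(-21, -1), Rational(1, 2)), 16), Mul(Mul(4, 1), Pow(1, 2))) = Mul(Add(Pow(-22, Rational(1, 2)), 16), Mul(4, 1)) = Mul(Add(Mul(I, Pow(22, Rational(1, 2))), 16), 4) = Mul(Add(16, Mul(I, Pow(22, Rational(1, 2)))), 4) = Add(64, Mul(4, I, Pow(22, Rational(1, 2))))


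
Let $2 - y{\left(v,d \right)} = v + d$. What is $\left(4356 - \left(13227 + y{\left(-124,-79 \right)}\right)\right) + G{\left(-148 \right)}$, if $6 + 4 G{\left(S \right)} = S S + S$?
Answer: $- \frac{7277}{2} \approx -3638.5$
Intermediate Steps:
$y{\left(v,d \right)} = 2 - d - v$ ($y{\left(v,d \right)} = 2 - \left(v + d\right) = 2 - \left(d + v\right) = 2 - d - v$)
$G{\left(S \right)} = - \frac{3}{2} + \frac{S}{4} + \frac{S^{2}}{4}$ ($G{\left(S \right)} = - \frac{3}{2} + \frac{S S + S}{4} = - \frac{3}{2} + \frac{S^{2} + S}{4} = - \frac{3}{2} + \frac{S + S^{2}}{4} = - \frac{3}{2} + \left(\frac{S}{4} + \frac{S^{2}}{4}\right) = - \frac{3}{2} + \frac{S}{4} + \frac{S^{2}}{4}$)
$\left(4356 - \left(13227 + y{\left(-124,-79 \right)}\right)\right) + G{\left(-148 \right)} = \left(4356 - \left(13229 + 79 + 124\right)\right) + \left(- \frac{3}{2} + \frac{1}{4} \left(-148\right) + \frac{\left(-148\right)^{2}}{4}\right) = \left(4356 - 13432\right) - - \frac{10875}{2} = \left(4356 - 13432\right) + \frac{10875}{2} = -9076 + \frac{10875}{2} = - \frac{7277}{2}$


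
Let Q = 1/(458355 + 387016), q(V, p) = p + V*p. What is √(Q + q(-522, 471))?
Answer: 2*I*√43842300063276815/845371 ≈ 495.37*I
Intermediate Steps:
Q = 1/845371 ≈ 1.1829e-6
√(Q + q(-522, 471)) = √(1/845371 + 471*(1 - 522)) = √(1/845371 + 471*(-521)) = √(1/845371 - 245391) = √(-207446435060/845371) = 2*I*√43842300063276815/845371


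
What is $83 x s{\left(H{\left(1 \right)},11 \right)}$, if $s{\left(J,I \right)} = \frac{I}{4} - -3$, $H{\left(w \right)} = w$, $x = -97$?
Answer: $- \frac{185173}{4} \approx -46293.0$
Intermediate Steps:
$s{\left(J,I \right)} = 3 + \frac{I}{4}$ ($s{\left(J,I \right)} = I \frac{1}{4} + 3 = \frac{I}{4} + 3 = 3 + \frac{I}{4}$)
$83 x s{\left(H{\left(1 \right)},11 \right)} = 83 \left(-97\right) \left(3 + \frac{1}{4} \cdot 11\right) = - 8051 \left(3 + \frac{11}{4}\right) = \left(-8051\right) \frac{23}{4} = - \frac{185173}{4}$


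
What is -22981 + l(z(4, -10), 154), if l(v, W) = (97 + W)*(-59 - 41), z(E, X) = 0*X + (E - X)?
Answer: -48081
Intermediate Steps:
z(E, X) = E - X (z(E, X) = 0 + (E - X) = E - X)
l(v, W) = -9700 - 100*W (l(v, W) = (97 + W)*(-100) = -9700 - 100*W)
-22981 + l(z(4, -10), 154) = -22981 + (-9700 - 100*154) = -22981 + (-9700 - 15400) = -22981 - 25100 = -48081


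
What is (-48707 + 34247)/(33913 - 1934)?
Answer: -14460/31979 ≈ -0.45217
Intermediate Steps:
(-48707 + 34247)/(33913 - 1934) = -14460/31979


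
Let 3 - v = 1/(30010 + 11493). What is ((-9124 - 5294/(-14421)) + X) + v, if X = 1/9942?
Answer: -1644597623331977/180316174962 ≈ -9120.6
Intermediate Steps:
X = 1/9942 ≈ 0.00010058
v = 124508/41503 (v = 3 - 1/(30010 + 11493) = 3 - 1/41503 = 124508/41503 ≈ 3.0000)
((-9124 - 5294/(-14421)) + X) + v = ((-9124 - 5294/(-14421)) + 1/9942) + 124508/41503 = ((-9124 - 5294*(-1/14421)) + 1/9942) + 124508/41503 = ((-9124 + 5294/14421) + 1/9942) + 124508/41503 = (-131571910/14421 + 1/9942) + 124508/41503 = -436029304933/47791194 + 124508/41503 = -1644597623331977/180316174962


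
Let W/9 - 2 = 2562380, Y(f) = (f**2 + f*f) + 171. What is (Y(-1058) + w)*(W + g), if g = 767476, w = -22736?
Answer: 52808757536982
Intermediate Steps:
Y(f) = 171 + 2*f**2 (Y(f) = (f**2 + f**2) + 171 = 2*f**2 + 171 = 171 + 2*f**2)
W = 23061438 (W = 18 + 9*2562380 = 18 + 23061420 = 23061438)
(Y(-1058) + w)*(W + g) = ((171 + 2*(-1058)**2) - 22736)*(23061438 + 767476) = ((171 + 2*1119364) - 22736)*23828914 = ((171 + 2238728) - 22736)*23828914 = (2238899 - 22736)*23828914 = 2216163*23828914 = 52808757536982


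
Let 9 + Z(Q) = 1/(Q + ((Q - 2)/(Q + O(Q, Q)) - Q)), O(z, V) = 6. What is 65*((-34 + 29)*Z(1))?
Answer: 5200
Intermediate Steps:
Z(Q) = -9 + (6 + Q)/(-2 + Q) (Z(Q) = -9 + 1/(Q + ((Q - 2)/(Q + 6) - Q)) = -9 + 1/(Q + ((-2 + Q)/(6 + Q) - Q)) = -9 + 1/(Q + (-Q + (-2 + Q)/(6 + Q))) = -9 + 1/((-2 + Q)/(6 + Q)) = -9 + (6 + Q)/(-2 + Q))
65*((-34 + 29)*Z(1)) = 65*((-34 + 29)*(8*(3 - 1*1)/(-2 + 1))) = 65*(-40*(3 - 1)/(-1)) = 65*(-40*(-1)*2) = 65*(-5*(-16)) = 65*80 = 5200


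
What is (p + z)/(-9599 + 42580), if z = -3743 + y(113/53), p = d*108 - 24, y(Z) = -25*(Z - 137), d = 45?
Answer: 5503/40651 ≈ 0.13537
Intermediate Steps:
y(Z) = 3425 - 25*Z (y(Z) = -25*(-137 + Z) = 3425 - 25*Z)
p = 4836 (p = 45*108 - 24 = 4860 - 24 = 4836)
z = -19679/53 (z = -3743 + (3425 - 2825/53) = -3743 + 178700/53 = -19679/53 ≈ -371.30)
(p + z)/(-9599 + 42580) = (4836 - 19679/53)/(-9599 + 42580) = (236629/53)/32981 = (236629/53)*(1/32981) = 5503/40651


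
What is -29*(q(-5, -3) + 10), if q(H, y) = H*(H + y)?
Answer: -1450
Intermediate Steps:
-29*(q(-5, -3) + 10) = -29*(-5*(-5 - 3) + 10) = -29*(-5*(-8) + 10) = -29*(40 + 10) = -29*50 = -1450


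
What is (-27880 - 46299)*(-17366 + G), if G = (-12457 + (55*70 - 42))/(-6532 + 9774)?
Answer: 4176961704559/3242 ≈ 1.2884e+9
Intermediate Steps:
G = -8649/3242 (G = (-12457 + (3850 - 42))/3242 = (-12457 + 3808)*(1/3242) = -8649*1/3242 = -8649/3242 ≈ -2.6678)
(-27880 - 46299)*(-17366 + G) = (-27880 - 46299)*(-17366 - 8649/3242) = -74179*(-56309221/3242) = 4176961704559/3242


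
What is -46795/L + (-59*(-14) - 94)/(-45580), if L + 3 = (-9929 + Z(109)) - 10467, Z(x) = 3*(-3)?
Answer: 529494361/232549160 ≈ 2.2769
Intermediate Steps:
Z(x) = -9
L = -20408 (L = -3 + ((-9929 - 9) - 10467) = -3 + (-9938 - 10467) = -3 - 20405 = -20408)
-46795/L + (-59*(-14) - 94)/(-45580) = -46795/(-20408) + (-59*(-14) - 94)/(-45580) = -46795*(-1/20408) + (826 - 94)*(-1/45580) = 46795/20408 + 732*(-1/45580) = 46795/20408 - 183/11395 = 529494361/232549160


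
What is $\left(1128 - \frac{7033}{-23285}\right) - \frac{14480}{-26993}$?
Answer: $\frac{709511110209}{628532005} \approx 1128.8$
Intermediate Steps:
$\left(1128 - \frac{7033}{-23285}\right) - \frac{14480}{-26993} = \left(1128 - - \frac{7033}{23285}\right) - - \frac{14480}{26993} = \left(1128 + \frac{7033}{23285}\right) + \frac{14480}{26993} = \frac{26272513}{23285} + \frac{14480}{26993} = \frac{709511110209}{628532005}$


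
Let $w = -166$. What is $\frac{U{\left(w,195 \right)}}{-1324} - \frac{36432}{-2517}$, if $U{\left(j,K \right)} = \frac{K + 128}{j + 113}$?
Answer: $\frac{852439765}{58874308} \approx 14.479$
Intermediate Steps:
$U{\left(j,K \right)} = \frac{128 + K}{113 + j}$
$\frac{U{\left(w,195 \right)}}{-1324} - \frac{36432}{-2517} = \frac{\frac{1}{113 - 166} \left(128 + 195\right)}{-1324} - \frac{36432}{-2517} = \frac{1}{-53} \cdot 323 \left(- \frac{1}{1324}\right) - - \frac{12144}{839} = \left(- \frac{1}{53}\right) 323 \left(- \frac{1}{1324}\right) + \frac{12144}{839} = \left(- \frac{323}{53}\right) \left(- \frac{1}{1324}\right) + \frac{12144}{839} = \frac{323}{70172} + \frac{12144}{839} = \frac{852439765}{58874308}$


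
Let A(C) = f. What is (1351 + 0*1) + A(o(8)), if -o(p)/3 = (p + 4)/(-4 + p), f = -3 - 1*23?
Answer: 1325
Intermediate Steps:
f = -26 (f = -3 - 23 = -26)
o(p) = -3*(4 + p)/(-4 + p) (o(p) = -3*(p + 4)/(-4 + p) = -3*(4 + p)/(-4 + p))
A(C) = -26
(1351 + 0*1) + A(o(8)) = (1351 + 0*1) - 26 = (1351 + 0) - 26 = 1351 - 26 = 1325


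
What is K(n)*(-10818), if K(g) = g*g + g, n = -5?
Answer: -216360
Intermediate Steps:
K(g) = g + g**2 (K(g) = g**2 + g = g + g**2)
K(n)*(-10818) = -5*(1 - 5)*(-10818) = -5*(-4)*(-10818) = 20*(-10818) = -216360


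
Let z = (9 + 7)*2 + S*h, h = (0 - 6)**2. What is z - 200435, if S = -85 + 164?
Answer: -197559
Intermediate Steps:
h = 36 (h = (-6)**2 = 36)
S = 79
z = 2876 (z = (9 + 7)*2 + 79*36 = 16*2 + 2844 = 32 + 2844 = 2876)
z - 200435 = 2876 - 200435 = -197559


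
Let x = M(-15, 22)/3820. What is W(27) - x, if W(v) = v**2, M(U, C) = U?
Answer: 556959/764 ≈ 729.00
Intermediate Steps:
x = -3/764 (x = -15/3820 = -15*1/3820 = -3/764 ≈ -0.0039267)
W(27) - x = 27**2 - 1*(-3/764) = 729 + 3/764 = 556959/764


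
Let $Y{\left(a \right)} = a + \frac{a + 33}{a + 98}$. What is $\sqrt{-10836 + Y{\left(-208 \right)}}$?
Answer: $\frac{i \sqrt{5344526}}{22} \approx 105.08 i$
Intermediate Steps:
$Y{\left(a \right)} = a + \frac{33 + a}{98 + a}$
$\sqrt{-10836 + Y{\left(-208 \right)}} = \sqrt{-10836 + \frac{33 + \left(-208\right)^{2} + 99 \left(-208\right)}{98 - 208}} = \sqrt{-10836 + \frac{33 + 43264 - 20592}{-110}} = \sqrt{-10836 - \frac{4541}{22}} = \sqrt{- \frac{242933}{22}} = \frac{i \sqrt{5344526}}{22}$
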